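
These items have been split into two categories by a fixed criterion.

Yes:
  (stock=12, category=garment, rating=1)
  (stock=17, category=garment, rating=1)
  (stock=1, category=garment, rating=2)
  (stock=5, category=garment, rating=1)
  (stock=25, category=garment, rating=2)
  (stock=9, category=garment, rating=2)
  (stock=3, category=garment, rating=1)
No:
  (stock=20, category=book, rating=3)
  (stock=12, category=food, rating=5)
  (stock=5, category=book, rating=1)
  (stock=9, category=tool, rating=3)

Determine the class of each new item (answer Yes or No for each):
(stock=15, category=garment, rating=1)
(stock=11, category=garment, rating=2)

Yes, Yes

The common property of the 'Yes' items is: category is garment. No 'No' item has it.
(stock=15, category=garment, rating=1): category is garment, checks out → Yes.
(stock=11, category=garment, rating=2): category is garment, checks out → Yes.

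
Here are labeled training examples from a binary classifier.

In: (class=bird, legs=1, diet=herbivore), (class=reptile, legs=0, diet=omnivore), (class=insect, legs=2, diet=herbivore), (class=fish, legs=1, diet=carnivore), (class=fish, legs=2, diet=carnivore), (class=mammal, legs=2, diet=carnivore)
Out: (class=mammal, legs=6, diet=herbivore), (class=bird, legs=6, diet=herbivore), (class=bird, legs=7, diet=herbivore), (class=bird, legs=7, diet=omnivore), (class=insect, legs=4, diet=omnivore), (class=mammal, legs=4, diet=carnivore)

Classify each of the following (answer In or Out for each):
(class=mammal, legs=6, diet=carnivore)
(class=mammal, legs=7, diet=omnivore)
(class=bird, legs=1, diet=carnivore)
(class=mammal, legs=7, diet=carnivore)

Out, Out, In, Out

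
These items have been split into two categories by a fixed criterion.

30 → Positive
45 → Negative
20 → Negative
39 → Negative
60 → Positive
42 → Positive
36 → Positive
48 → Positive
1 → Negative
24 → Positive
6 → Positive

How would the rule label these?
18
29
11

Positive, Negative, Negative

Rule: multiple of 6. This holds for each 'Positive' example and fails for each 'Negative' one.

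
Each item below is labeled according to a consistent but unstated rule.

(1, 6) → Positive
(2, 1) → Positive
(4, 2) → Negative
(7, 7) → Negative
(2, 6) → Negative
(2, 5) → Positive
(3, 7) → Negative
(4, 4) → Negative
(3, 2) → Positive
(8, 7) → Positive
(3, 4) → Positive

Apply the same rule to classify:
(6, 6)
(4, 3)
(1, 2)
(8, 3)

Negative, Positive, Positive, Positive

Comparing the two groups points to one rule — sum is odd.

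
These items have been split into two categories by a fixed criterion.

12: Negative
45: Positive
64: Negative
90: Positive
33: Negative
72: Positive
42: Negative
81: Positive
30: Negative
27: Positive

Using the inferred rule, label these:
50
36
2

Checking candidate rules against both groups, what survives is: multiple of 9.
50 → 50 = 9·5 + 5 → Negative.
36 → 36 = 9·4 → Positive.
2 → 2 = 9·0 + 2 → Negative.

Negative, Positive, Negative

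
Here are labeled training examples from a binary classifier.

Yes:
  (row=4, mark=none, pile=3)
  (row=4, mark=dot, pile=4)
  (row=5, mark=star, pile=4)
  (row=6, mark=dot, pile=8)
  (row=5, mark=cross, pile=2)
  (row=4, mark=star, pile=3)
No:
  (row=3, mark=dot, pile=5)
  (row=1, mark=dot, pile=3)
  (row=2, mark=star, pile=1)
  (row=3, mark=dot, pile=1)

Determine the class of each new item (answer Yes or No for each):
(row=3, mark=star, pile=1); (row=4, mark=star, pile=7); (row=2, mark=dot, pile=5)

No, Yes, No

The classifier is using: row ≥ 4.
(row=3, mark=star, pile=1) — row = 3, hence No. (row=4, mark=star, pile=7) — row = 4, hence Yes. (row=2, mark=dot, pile=5) — row = 2, hence No.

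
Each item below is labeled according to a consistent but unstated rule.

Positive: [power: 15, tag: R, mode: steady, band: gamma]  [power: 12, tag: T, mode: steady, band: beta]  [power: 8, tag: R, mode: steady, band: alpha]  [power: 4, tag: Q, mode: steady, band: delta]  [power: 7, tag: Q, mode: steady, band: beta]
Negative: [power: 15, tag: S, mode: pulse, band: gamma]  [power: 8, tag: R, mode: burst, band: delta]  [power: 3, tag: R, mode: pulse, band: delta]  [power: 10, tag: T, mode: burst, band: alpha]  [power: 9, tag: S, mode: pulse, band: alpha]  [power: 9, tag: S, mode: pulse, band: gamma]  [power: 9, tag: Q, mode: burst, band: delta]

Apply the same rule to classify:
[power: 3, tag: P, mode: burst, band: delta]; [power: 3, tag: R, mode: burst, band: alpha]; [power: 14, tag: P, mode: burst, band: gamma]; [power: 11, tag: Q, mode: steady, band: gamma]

Negative, Negative, Negative, Positive

Looking at the examples, the only property every 'Positive' case has and every 'Negative' case lacks is: mode is steady.
[power: 3, tag: P, mode: burst, band: delta] — mode is burst, hence Negative. [power: 3, tag: R, mode: burst, band: alpha] — mode is burst, hence Negative. [power: 14, tag: P, mode: burst, band: gamma] — mode is burst, hence Negative. [power: 11, tag: Q, mode: steady, band: gamma] — mode is steady, hence Positive.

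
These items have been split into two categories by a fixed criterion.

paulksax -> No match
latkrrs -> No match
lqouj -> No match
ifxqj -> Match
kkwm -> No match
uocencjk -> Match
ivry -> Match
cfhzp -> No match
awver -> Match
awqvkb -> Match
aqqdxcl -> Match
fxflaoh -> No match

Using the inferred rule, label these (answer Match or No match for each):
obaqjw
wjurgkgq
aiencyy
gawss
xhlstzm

'Match' ⟺ starts with a vowel.
obaqjw: Match (starts with 'o'). wjurgkgq: No match (starts with 'w'). aiencyy: Match (starts with 'a'). gawss: No match (starts with 'g'). xhlstzm: No match (starts with 'x').

Match, No match, Match, No match, No match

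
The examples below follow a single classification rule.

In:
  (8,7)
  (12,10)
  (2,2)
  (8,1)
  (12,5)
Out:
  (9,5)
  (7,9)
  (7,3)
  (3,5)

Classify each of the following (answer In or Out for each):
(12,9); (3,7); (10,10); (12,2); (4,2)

In, Out, In, In, In

One predicate separates the groups cleanly: first is even.
(12,9): first 12 — passes, so In.
(3,7): first 3 — does not pass, so Out.
(10,10): first 10 — passes, so In.
(12,2): first 12 — passes, so In.
(4,2): first 4 — passes, so In.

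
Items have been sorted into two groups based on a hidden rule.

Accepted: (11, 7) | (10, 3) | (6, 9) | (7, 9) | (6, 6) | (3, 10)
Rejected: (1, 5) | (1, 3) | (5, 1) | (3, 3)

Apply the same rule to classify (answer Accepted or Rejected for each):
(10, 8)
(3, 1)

Accepted, Rejected

Every 'Accepted' example satisfies: sum ≥ 12. None of the 'Rejected' examples do.
(10, 8): Accepted (10+8 = 18).
(3, 1): Rejected (3+1 = 4).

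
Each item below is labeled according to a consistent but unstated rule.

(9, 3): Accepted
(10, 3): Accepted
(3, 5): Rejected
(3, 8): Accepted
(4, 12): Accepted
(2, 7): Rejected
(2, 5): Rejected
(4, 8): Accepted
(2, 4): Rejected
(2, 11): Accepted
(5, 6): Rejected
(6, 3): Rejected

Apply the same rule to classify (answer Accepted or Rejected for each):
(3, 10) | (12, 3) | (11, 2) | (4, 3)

The pattern is that an item is 'Accepted' exactly when: max ≥ 8.
Accepted: (3, 10), since max 10.
Accepted: (12, 3), since max 12.
Accepted: (11, 2), since max 11.
Rejected: (4, 3), since max 4.

Accepted, Accepted, Accepted, Rejected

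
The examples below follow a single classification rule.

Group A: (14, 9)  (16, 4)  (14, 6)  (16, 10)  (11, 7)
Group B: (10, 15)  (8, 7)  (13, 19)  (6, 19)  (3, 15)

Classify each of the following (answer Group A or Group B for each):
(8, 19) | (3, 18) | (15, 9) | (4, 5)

Group B, Group B, Group A, Group B

Every 'Group A' example satisfies: first > second AND sum ≥ 18. None of the 'Group B' examples do.
(8, 19): Group B (8 < 19, 8+19 = 27).
(3, 18): Group B (3 < 18, 3+18 = 21).
(15, 9): Group A (15 > 9, 15+9 = 24).
(4, 5): Group B (4 < 5, 4+5 = 9).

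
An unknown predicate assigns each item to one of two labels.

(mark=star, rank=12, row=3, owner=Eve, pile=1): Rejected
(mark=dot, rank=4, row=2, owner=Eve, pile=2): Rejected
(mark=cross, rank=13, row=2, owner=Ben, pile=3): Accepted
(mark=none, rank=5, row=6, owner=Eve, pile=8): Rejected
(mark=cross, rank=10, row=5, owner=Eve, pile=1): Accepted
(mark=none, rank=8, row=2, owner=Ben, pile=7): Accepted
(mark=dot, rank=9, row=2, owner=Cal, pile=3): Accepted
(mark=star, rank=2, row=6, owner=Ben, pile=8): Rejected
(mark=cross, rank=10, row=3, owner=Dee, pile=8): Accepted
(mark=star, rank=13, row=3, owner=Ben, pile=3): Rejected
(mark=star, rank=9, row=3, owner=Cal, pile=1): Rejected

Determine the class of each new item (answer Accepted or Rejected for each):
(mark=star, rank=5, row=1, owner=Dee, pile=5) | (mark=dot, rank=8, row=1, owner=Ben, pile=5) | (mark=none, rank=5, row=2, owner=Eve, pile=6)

Rejected, Accepted, Rejected

'Accepted' ⟺ mark is not star AND rank ≥ 8.
(mark=star, rank=5, row=1, owner=Dee, pile=5): mark is star, rank = 5, does not pass → Rejected. (mark=dot, rank=8, row=1, owner=Ben, pile=5): mark is dot, rank = 8, has this property → Accepted. (mark=none, rank=5, row=2, owner=Eve, pile=6): mark is none, rank = 5, does not pass → Rejected.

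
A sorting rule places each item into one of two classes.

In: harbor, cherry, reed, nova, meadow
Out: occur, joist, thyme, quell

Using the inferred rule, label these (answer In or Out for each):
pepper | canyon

The common property of the 'In' items is: even length. No 'Out' item has it.
pepper — length 6, hence In.
canyon — length 6, hence In.

In, In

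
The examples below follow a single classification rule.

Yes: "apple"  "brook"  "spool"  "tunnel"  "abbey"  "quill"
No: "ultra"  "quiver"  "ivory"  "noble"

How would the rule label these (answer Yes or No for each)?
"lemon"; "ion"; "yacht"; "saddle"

Rule: has a double letter. This holds for each 'Yes' example and fails for each 'No' one.
"lemon": No (no doubled letter).
"ion": No (no doubled letter).
"yacht": No (no doubled letter).
"saddle": Yes ('dd' doubled).

No, No, No, Yes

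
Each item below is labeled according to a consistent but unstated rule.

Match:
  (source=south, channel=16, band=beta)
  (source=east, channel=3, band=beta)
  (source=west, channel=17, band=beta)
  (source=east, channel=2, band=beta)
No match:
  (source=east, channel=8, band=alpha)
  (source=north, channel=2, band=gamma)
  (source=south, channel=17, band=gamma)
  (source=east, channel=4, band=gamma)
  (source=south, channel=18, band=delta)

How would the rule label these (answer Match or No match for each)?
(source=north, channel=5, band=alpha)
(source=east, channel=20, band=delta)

The simplest hypothesis consistent with all the labels is: band is beta.
(source=north, channel=5, band=alpha): No match (band is alpha).
(source=east, channel=20, band=delta): No match (band is delta).

No match, No match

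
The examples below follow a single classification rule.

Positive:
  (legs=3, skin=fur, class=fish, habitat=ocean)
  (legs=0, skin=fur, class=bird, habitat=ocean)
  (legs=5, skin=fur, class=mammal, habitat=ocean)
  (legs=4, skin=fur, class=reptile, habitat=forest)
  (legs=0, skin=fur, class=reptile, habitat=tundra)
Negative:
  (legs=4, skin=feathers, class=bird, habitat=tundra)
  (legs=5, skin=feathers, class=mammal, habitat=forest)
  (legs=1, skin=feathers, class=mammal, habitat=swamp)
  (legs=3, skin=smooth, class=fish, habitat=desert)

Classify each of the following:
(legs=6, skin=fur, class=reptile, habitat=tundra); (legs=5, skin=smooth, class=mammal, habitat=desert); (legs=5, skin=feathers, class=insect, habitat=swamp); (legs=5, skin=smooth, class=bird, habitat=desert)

A rule that fits every label: skin is fur — true of each 'Positive' example, false of each 'Negative' one.

Positive, Negative, Negative, Negative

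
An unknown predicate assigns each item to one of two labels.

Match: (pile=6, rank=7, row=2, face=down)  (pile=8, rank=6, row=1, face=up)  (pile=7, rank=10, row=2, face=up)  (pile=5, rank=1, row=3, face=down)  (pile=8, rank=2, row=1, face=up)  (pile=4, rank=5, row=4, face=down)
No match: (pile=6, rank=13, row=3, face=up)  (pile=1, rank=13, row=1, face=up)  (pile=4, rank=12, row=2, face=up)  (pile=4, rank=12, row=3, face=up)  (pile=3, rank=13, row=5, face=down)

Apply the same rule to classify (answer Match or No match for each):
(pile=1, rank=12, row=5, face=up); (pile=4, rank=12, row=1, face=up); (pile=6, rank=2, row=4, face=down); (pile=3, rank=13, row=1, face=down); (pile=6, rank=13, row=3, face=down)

The rule appears to be: rank ≤ 10.
(pile=1, rank=12, row=5, face=up) → rank = 12 → No match. (pile=4, rank=12, row=1, face=up) → rank = 12 → No match. (pile=6, rank=2, row=4, face=down) → rank = 2 → Match. (pile=3, rank=13, row=1, face=down) → rank = 13 → No match. (pile=6, rank=13, row=3, face=down) → rank = 13 → No match.

No match, No match, Match, No match, No match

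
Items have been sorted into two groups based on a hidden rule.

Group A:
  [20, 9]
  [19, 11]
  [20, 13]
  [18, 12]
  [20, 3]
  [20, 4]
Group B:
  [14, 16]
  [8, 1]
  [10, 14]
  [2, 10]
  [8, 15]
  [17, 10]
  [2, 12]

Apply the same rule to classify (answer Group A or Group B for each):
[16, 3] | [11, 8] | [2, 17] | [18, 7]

Group B, Group B, Group B, Group A

All 'Group A' examples share one property — first ≥ 18 — and every 'Group B' example lacks it.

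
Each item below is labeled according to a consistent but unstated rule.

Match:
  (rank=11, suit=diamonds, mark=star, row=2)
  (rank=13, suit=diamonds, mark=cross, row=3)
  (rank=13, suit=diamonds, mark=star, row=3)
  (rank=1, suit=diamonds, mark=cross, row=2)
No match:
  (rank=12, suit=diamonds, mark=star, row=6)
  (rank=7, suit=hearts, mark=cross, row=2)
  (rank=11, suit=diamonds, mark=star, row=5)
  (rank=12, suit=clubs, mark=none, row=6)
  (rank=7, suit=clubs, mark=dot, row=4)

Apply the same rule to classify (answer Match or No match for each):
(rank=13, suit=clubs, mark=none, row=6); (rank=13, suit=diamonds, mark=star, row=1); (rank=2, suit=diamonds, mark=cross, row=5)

Rule: suit is diamonds AND row ≤ 3. This holds for each 'Match' example and fails for each 'No match' one.
(rank=13, suit=clubs, mark=none, row=6): suit is clubs, row = 6 — does not fit, so No match. (rank=13, suit=diamonds, mark=star, row=1): suit is diamonds, row = 1 — fits, so Match. (rank=2, suit=diamonds, mark=cross, row=5): suit is diamonds, row = 5 — does not fit, so No match.

No match, Match, No match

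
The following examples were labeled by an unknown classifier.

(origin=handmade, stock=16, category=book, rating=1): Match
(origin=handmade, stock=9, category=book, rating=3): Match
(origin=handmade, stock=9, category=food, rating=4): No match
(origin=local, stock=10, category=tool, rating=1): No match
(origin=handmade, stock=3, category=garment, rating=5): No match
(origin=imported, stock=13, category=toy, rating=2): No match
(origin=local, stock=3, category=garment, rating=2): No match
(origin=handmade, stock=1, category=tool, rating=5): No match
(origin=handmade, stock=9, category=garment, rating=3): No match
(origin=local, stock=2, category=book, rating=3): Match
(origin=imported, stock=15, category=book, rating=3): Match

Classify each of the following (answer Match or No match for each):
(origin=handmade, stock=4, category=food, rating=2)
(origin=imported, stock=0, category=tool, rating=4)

No match, No match

Looking at the examples, the only property every 'Match' case has and every 'No match' case lacks is: category is book.
(origin=handmade, stock=4, category=food, rating=2): category is food, lacks this property → No match. (origin=imported, stock=0, category=tool, rating=4): category is tool, lacks this property → No match.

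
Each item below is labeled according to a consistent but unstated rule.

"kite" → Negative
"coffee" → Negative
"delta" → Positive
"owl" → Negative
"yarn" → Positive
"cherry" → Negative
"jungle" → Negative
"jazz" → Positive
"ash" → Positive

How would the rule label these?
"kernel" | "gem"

The classifier is using: contains 'a'.
"kernel" → no 'a' → Negative.
"gem" → no 'a' → Negative.

Negative, Negative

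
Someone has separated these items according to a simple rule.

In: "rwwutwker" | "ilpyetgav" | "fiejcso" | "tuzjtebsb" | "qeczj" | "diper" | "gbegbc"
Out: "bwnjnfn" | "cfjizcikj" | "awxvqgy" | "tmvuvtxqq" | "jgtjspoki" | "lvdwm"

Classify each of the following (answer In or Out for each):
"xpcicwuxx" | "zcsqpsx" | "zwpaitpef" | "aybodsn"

All 'In' examples share one property — contains 'e' — and every 'Out' example lacks it.
"xpcicwuxx": Out (no 'e').
"zcsqpsx": Out (no 'e').
"zwpaitpef": In (has 'e').
"aybodsn": Out (no 'e').

Out, Out, In, Out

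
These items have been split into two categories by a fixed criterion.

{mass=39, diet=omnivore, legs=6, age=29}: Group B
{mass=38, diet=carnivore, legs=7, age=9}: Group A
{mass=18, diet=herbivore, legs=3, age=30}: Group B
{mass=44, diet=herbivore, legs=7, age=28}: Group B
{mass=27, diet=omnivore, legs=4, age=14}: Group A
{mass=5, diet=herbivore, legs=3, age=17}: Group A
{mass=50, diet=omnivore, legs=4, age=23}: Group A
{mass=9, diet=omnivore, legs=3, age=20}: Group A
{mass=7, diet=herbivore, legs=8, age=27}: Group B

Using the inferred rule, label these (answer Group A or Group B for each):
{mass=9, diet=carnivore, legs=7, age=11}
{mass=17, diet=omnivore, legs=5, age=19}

Every 'Group A' example satisfies: age ≤ 23. None of the 'Group B' examples do.
{mass=9, diet=carnivore, legs=7, age=11} — age = 11, hence Group A.
{mass=17, diet=omnivore, legs=5, age=19} — age = 19, hence Group A.

Group A, Group A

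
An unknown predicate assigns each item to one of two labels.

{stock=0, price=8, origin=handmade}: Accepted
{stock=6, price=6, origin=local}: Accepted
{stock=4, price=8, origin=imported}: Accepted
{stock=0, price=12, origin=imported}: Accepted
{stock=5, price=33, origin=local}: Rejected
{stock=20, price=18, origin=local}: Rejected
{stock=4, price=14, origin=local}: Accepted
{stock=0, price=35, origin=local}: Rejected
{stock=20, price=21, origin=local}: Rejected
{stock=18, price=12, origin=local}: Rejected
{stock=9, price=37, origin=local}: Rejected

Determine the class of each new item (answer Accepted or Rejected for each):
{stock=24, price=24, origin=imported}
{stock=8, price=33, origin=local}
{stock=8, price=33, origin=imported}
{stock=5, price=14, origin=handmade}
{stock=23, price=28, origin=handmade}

Rejected, Rejected, Rejected, Accepted, Rejected

All 'Accepted' examples share one property — price ≤ 14 AND stock ≤ 6 — and every 'Rejected' example lacks it.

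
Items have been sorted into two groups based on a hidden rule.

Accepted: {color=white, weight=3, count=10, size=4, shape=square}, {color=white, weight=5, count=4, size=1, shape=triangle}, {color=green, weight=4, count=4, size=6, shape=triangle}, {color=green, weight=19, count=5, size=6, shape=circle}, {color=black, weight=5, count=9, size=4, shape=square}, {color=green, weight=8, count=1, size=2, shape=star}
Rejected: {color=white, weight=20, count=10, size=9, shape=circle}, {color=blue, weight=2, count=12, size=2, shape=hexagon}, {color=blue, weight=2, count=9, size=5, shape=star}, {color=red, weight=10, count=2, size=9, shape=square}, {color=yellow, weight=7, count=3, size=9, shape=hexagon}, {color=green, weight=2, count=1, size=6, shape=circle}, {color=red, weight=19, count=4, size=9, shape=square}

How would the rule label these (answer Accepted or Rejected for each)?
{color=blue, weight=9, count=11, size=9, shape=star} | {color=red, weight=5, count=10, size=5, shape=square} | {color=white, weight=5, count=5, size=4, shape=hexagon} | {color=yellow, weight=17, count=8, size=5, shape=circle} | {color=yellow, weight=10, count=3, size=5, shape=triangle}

Rejected, Accepted, Accepted, Accepted, Accepted

The simplest hypothesis consistent with all the labels is: size ≤ 6 AND weight ≥ 3.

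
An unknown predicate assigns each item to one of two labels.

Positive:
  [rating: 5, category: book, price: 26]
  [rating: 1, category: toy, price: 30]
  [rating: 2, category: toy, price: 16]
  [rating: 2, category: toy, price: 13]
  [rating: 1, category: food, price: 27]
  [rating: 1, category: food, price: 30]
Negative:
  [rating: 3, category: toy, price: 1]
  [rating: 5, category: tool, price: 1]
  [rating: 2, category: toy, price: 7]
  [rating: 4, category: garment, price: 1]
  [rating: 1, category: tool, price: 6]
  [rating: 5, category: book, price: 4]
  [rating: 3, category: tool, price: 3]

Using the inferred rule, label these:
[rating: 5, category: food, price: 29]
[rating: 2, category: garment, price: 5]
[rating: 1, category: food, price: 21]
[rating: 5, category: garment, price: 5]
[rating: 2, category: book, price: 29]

Positive, Negative, Positive, Negative, Positive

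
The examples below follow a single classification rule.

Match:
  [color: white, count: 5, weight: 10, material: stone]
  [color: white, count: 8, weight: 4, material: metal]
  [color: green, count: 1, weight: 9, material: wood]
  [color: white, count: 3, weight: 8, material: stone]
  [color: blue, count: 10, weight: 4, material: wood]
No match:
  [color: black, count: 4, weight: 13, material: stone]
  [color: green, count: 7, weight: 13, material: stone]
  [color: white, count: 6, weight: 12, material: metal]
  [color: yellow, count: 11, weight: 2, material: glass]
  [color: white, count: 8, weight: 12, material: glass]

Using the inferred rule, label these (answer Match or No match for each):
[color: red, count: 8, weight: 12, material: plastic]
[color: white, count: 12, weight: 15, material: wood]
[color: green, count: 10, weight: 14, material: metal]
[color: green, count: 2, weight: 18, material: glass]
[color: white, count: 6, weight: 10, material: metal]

Every 'Match' example satisfies: count ≤ 10 AND weight ≤ 10. None of the 'No match' examples do.

No match, No match, No match, No match, Match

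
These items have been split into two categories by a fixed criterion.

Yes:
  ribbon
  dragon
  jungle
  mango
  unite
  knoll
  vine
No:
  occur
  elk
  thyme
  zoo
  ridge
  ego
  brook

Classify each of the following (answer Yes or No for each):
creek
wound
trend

No, Yes, Yes

One predicate separates the groups cleanly: contains 'n'.
creek: no 'n', does not fit → No.
wound: has 'n', satisfies this → Yes.
trend: has 'n', satisfies this → Yes.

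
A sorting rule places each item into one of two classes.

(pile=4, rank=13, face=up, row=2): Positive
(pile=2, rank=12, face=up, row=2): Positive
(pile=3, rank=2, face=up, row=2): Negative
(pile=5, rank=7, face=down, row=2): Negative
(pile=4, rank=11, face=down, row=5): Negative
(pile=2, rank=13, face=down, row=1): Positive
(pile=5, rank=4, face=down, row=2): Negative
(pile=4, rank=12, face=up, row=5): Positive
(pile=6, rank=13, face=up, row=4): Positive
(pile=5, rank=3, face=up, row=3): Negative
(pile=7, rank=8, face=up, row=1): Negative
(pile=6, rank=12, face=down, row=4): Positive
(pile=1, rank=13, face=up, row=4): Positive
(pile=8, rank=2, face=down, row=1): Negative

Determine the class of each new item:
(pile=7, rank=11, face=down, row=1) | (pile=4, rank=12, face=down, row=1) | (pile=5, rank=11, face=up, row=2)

Negative, Positive, Negative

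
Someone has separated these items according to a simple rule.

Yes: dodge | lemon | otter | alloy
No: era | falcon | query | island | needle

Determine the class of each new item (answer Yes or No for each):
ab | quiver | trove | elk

The classifier is using: odd length AND contains 'o'.
ab: length 2, no 'o', doesn't match → No. quiver: length 6, no 'o', doesn't match → No. trove: length 5, has 'o', fits → Yes. elk: length 3, no 'o', doesn't match → No.

No, No, Yes, No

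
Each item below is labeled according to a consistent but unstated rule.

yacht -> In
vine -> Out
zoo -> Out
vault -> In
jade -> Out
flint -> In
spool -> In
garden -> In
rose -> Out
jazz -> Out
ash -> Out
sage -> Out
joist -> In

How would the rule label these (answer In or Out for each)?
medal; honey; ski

Every 'In' example satisfies: length ≥ 5. None of the 'Out' examples do.

In, In, Out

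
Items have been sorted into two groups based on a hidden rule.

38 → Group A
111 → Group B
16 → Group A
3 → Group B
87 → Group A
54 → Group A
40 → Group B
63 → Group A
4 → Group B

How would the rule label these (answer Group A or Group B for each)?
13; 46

The simplest hypothesis consistent with all the labels is: digit sum ≥ 5.
13: digit sum 1+3 = 4 — does not pass, so Group B. 46: digit sum 4+6 = 10 — matches, so Group A.

Group B, Group A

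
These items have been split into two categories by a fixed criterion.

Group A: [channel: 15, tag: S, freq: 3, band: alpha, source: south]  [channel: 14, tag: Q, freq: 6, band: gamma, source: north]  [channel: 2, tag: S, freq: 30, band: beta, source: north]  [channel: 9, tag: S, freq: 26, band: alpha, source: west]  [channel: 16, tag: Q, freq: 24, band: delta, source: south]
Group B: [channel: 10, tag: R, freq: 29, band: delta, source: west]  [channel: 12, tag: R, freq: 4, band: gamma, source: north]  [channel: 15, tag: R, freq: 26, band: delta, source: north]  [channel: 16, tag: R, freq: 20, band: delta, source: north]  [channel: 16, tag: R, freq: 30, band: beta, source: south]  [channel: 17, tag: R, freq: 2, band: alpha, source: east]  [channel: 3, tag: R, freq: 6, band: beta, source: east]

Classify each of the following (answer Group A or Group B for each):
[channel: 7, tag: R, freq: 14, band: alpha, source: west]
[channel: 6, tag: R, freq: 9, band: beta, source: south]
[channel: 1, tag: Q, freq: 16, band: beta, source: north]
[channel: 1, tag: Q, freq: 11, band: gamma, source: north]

A rule that fits every label: tag is not R — true of each 'Group A' example, false of each 'Group B' one.
[channel: 7, tag: R, freq: 14, band: alpha, source: west] → tag is R → Group B. [channel: 6, tag: R, freq: 9, band: beta, source: south] → tag is R → Group B. [channel: 1, tag: Q, freq: 16, band: beta, source: north] → tag is Q → Group A. [channel: 1, tag: Q, freq: 11, band: gamma, source: north] → tag is Q → Group A.

Group B, Group B, Group A, Group A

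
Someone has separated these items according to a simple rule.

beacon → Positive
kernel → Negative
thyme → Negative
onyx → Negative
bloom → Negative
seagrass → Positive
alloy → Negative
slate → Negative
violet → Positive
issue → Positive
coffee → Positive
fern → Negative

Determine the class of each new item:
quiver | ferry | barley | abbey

Positive, Negative, Negative, Negative

The pattern is that an item is 'Positive' exactly when: has ≥ 3 vowels.
quiver: 3 vowels — fits, so Positive. ferry: 1 vowel — does not fit, so Negative. barley: 2 vowels — does not fit, so Negative. abbey: 2 vowels — does not fit, so Negative.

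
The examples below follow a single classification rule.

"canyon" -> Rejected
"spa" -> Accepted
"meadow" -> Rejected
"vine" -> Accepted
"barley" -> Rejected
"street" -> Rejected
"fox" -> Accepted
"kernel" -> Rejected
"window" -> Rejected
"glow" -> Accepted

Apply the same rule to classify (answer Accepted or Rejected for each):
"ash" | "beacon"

Accepted, Rejected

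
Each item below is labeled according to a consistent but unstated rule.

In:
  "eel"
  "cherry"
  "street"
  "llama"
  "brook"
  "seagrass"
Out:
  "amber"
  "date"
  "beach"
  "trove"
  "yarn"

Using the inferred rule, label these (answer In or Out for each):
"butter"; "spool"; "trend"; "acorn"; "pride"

In, In, Out, Out, Out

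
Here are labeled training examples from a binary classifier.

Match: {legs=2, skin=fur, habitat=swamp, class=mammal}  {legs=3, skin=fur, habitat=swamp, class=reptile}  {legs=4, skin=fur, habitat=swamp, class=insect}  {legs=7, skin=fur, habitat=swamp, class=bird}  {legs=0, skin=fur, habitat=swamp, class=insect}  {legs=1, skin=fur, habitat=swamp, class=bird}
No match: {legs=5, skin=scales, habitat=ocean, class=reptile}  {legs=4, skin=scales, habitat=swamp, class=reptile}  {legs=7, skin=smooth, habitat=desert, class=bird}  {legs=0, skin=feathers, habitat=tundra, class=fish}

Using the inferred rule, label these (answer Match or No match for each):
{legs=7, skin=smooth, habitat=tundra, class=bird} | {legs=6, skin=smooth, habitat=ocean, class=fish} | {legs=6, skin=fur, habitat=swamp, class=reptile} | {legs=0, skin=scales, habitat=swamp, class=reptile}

No match, No match, Match, No match

One predicate separates the groups cleanly: skin is fur.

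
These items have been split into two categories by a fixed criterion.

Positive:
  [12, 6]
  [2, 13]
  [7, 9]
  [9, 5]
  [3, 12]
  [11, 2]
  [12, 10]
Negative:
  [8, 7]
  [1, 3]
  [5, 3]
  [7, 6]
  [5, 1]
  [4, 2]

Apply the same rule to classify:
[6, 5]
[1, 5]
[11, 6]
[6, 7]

The distinguishing property — max ≥ 9 — holds for all the 'Positive' cases and none of the 'Negative' cases.
[6, 5] — max 6, hence Negative. [1, 5] — max 5, hence Negative. [11, 6] — max 11, hence Positive. [6, 7] — max 7, hence Negative.

Negative, Negative, Positive, Negative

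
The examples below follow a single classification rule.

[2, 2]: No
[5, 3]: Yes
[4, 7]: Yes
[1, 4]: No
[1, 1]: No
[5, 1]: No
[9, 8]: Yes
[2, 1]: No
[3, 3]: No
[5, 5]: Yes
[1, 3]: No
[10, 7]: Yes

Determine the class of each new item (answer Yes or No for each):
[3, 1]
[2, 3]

No, No

All 'Yes' examples share one property — sum ≥ 8 — and every 'No' example lacks it.
[3, 1] — 3+1 = 4, hence No. [2, 3] — 2+3 = 5, hence No.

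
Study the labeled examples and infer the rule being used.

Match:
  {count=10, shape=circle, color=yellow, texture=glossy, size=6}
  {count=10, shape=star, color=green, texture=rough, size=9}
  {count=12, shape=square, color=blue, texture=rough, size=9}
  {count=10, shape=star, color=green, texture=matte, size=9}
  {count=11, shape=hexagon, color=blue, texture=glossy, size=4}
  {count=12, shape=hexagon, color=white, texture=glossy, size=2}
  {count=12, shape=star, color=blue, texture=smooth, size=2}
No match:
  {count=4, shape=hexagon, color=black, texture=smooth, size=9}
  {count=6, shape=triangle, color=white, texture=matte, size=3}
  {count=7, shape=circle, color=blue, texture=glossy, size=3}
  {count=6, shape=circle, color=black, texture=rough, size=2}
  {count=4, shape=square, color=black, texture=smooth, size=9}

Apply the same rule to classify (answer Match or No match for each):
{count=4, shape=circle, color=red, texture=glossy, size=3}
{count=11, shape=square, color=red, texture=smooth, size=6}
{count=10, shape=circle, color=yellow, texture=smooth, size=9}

The pattern is that an item is 'Match' exactly when: count ≥ 10.
{count=4, shape=circle, color=red, texture=glossy, size=3} → count = 4 → No match.
{count=11, shape=square, color=red, texture=smooth, size=6} → count = 11 → Match.
{count=10, shape=circle, color=yellow, texture=smooth, size=9} → count = 10 → Match.

No match, Match, Match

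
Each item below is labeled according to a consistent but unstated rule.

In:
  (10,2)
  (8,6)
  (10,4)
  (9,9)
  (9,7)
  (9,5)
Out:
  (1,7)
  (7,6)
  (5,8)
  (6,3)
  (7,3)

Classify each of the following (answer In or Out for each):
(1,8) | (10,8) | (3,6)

Out, In, Out

Every 'In' example satisfies: first ≥ 8. None of the 'Out' examples do.
(1,8) — first 1, hence Out. (10,8) — first 10, hence In. (3,6) — first 3, hence Out.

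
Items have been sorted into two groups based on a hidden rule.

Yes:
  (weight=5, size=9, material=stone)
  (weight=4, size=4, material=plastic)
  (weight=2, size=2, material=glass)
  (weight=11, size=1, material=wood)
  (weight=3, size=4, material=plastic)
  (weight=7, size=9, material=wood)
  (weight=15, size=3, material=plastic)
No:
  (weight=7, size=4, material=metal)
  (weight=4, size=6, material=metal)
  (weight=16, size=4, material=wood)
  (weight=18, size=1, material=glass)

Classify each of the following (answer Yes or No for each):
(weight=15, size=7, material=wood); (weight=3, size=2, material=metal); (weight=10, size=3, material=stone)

Yes, No, Yes

The pattern is that an item is 'Yes' exactly when: material is not metal AND weight ≤ 15.
(weight=15, size=7, material=wood): Yes (material is wood, weight = 15).
(weight=3, size=2, material=metal): No (material is metal, weight = 3).
(weight=10, size=3, material=stone): Yes (material is stone, weight = 10).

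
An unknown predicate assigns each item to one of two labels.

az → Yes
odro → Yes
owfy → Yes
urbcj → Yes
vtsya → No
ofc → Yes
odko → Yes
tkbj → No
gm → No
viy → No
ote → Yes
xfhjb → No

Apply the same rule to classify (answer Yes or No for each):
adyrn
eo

The rule appears to be: starts with a vowel.
adyrn → starts with 'a' → Yes.
eo → starts with 'e' → Yes.

Yes, Yes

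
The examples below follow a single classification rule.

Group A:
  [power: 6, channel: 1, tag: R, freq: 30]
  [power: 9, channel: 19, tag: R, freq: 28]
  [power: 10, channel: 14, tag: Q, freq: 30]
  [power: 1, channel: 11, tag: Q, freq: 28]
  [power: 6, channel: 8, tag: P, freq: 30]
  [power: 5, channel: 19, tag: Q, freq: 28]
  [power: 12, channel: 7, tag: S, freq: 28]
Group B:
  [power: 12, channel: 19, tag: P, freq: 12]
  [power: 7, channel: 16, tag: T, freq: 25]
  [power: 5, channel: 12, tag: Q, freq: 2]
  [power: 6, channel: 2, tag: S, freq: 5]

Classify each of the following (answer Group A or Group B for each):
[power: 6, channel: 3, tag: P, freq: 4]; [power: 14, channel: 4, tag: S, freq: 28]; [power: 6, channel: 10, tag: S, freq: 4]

Group B, Group A, Group B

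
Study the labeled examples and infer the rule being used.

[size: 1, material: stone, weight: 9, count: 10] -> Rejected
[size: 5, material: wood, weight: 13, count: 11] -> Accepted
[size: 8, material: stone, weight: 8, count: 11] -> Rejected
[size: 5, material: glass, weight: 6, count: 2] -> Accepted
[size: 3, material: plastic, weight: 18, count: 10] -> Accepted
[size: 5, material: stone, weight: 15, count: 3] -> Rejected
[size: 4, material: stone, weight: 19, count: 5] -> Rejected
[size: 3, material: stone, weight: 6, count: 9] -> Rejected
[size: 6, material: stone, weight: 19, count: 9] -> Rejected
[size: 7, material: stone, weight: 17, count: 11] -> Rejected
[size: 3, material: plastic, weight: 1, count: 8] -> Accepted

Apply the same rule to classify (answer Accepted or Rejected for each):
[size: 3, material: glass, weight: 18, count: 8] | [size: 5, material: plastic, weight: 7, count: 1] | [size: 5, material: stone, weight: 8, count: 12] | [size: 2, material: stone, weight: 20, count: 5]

Accepted, Accepted, Rejected, Rejected

A rule that fits every label: material is not stone — true of each 'Accepted' example, false of each 'Rejected' one.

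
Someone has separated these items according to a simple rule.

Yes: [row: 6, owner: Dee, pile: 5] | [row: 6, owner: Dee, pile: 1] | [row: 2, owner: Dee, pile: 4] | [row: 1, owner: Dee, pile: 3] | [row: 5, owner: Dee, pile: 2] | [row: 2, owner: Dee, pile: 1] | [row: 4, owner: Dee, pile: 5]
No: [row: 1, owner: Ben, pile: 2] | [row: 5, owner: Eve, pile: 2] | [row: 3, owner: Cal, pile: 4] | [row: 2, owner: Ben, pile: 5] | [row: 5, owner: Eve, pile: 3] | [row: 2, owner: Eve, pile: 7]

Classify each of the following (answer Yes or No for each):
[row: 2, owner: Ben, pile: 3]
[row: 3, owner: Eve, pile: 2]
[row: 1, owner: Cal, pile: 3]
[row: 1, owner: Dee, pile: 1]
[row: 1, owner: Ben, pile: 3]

No, No, No, Yes, No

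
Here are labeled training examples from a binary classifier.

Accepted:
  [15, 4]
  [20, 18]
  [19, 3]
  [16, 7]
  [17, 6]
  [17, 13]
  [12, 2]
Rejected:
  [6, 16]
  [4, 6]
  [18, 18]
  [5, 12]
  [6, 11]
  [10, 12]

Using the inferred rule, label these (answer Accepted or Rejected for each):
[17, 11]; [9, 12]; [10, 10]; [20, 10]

Accepted, Rejected, Rejected, Accepted

Rule: first > second. This holds for each 'Accepted' example and fails for each 'Rejected' one.
[17, 11] → 17 > 11 → Accepted.
[9, 12] → 9 < 12 → Rejected.
[10, 10] → 10 = 10 → Rejected.
[20, 10] → 20 > 10 → Accepted.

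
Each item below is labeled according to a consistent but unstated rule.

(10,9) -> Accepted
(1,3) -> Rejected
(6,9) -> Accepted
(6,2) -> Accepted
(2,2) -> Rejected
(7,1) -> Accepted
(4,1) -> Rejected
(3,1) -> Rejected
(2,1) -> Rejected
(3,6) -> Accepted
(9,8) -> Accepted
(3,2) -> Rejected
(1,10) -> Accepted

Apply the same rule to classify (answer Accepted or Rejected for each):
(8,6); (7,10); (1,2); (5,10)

Accepted, Accepted, Rejected, Accepted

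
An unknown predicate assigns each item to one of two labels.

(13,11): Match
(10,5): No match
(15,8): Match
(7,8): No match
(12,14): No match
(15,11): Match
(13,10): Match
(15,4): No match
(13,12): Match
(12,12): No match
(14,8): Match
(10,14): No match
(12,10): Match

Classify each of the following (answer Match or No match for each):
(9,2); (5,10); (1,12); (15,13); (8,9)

The simplest hypothesis consistent with all the labels is: first > second AND sum ≥ 22.
(9,2): 9 > 2, 9+2 = 11 — does not fit, so No match. (5,10): 5 < 10, 5+10 = 15 — does not fit, so No match. (1,12): 1 < 12, 1+12 = 13 — does not fit, so No match. (15,13): 15 > 13, 15+13 = 28 — qualifies, so Match. (8,9): 8 < 9, 8+9 = 17 — does not fit, so No match.

No match, No match, No match, Match, No match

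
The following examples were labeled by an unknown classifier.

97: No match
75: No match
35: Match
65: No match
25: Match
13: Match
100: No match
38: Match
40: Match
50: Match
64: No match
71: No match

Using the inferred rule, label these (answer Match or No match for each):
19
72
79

Match, No match, No match

One predicate separates the groups cleanly: at most 50.
19: 19 ≤ 50 — checks out, so Match. 72: 72 > 50 — fails the rule, so No match. 79: 79 > 50 — fails the rule, so No match.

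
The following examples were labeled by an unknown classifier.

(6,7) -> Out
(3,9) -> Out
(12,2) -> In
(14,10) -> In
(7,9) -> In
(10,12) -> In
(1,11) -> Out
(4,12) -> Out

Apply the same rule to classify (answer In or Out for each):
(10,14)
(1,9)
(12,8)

One predicate separates the groups cleanly: first ≥ 7.
(10,14) — first 10, hence In.
(1,9) — first 1, hence Out.
(12,8) — first 12, hence In.

In, Out, In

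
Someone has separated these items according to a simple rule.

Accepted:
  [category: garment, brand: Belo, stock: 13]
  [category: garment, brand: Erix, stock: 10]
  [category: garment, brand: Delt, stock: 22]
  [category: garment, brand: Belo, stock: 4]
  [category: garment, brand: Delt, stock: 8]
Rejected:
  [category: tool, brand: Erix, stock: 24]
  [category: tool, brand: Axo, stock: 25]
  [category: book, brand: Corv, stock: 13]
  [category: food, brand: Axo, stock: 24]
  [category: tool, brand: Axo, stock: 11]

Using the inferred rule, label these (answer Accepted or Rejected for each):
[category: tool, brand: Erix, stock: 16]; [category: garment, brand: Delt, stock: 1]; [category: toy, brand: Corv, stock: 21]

Rejected, Accepted, Rejected

'Accepted' ⟺ category is garment.
[category: tool, brand: Erix, stock: 16]: category is tool, doesn't match → Rejected.
[category: garment, brand: Delt, stock: 1]: category is garment, checks out → Accepted.
[category: toy, brand: Corv, stock: 21]: category is toy, doesn't match → Rejected.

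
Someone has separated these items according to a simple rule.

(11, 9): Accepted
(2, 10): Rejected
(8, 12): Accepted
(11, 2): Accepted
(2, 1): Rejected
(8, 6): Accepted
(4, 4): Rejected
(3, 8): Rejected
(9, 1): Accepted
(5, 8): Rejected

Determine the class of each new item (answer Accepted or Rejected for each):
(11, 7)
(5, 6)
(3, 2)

'Accepted' ⟺ first ≥ 6.
(11, 7) → first 11 → Accepted.
(5, 6) → first 5 → Rejected.
(3, 2) → first 3 → Rejected.

Accepted, Rejected, Rejected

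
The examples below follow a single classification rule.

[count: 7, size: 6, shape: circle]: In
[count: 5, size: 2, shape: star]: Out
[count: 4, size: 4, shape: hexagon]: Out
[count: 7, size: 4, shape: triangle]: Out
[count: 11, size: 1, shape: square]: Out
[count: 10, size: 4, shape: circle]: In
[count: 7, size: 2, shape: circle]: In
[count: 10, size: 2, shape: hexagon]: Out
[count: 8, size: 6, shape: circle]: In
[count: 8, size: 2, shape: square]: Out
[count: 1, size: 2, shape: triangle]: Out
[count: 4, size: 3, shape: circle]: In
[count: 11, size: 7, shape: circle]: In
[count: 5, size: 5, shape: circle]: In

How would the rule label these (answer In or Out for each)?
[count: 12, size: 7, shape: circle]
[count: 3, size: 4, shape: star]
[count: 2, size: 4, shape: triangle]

In, Out, Out

The rule appears to be: shape is circle.
[count: 12, size: 7, shape: circle] → shape is circle → In.
[count: 3, size: 4, shape: star] → shape is star → Out.
[count: 2, size: 4, shape: triangle] → shape is triangle → Out.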